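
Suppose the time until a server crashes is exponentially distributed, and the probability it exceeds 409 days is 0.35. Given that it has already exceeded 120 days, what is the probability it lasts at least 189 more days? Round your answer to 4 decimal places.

0.6156

From e^(−λ·409) = 0.35, λ = −ln(0.35)/409 = 0.0025668.
Memoryless: P(X > 120+189 | X > 120) = P(X > 189) = e^(−0.0025668·189) ≈ 0.6156.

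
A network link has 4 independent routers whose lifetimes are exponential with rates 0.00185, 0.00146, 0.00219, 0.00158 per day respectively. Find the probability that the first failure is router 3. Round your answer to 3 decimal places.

0.309

The time to first failure is exponential with rate Σλ = 0.00185 + 0.00146 + 0.00219 + 0.00158 = 0.00708.
P(router 3 first) = λ_3/Σλ = 0.00219/0.00708 ≈ 0.309.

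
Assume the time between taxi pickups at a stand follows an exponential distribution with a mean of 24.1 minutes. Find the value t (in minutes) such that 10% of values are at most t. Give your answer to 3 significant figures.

2.54

The rate is λ = 1/24.1 = 0.0414938 per minute.
Set 1 − e^(−λt) = 0.1, so t = −ln(0.9)/λ = 0.10536/0.0414938 ≈ 2.53919 minutes.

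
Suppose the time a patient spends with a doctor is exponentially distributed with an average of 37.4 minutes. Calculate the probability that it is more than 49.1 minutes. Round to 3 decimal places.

The rate is λ = 1/37.4 = 0.026738 per minute.
P(X > 49.1) = e^(−λ·49.1) = e^(−1.3128) ≈ 0.269.

0.269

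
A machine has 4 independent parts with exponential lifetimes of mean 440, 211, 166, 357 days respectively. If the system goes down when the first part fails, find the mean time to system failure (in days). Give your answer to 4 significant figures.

The first failure time is exponential with rate Σλ_i = 1/440 + 1/211 + 1/166 + 1/357 = 0.0158373 per day.
E[min] = 1/Σλ = 1/0.0158373 = 63.1422 days.

63.14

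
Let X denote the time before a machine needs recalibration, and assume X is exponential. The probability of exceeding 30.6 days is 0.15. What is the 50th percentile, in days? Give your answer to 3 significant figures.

e^(−λ·30.6) = 0.15 ⇒ λ = −ln(0.15)/30.6 = 0.0619974.
50th percentile: 1 − e^(−λt) = 0.5, t = −ln(0.5)/λ = 11.1803 days.

11.2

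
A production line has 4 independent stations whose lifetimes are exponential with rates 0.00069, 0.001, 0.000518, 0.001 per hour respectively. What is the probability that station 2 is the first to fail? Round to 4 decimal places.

The time to first failure is exponential with rate Σλ = 0.00069 + 0.001 + 0.000518 + 0.001 = 0.003208.
P(station 2 first) = λ_2/Σλ = 0.001/0.003208 ≈ 0.3117.

0.3117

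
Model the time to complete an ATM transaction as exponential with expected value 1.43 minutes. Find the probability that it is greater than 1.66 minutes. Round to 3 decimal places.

0.313

The rate is λ = 1/1.43 = 0.699301 per minute.
P(X > 1.66) = e^(−λ·1.66) = e^(−1.1608) ≈ 0.313.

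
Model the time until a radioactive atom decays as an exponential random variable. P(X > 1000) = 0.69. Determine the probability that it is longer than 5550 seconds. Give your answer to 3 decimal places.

e^(−λ·1000) = 0.69 ⇒ λ = −ln(0.69)/1000 = 0.000371064.
P(X > 5550) = e^(−0.000371064·5550) = e^(−2.0594) ≈ 0.128.

0.128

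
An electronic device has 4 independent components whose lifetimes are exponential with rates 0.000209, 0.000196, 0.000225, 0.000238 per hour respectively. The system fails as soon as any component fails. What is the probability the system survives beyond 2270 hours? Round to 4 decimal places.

The time to first failure is exponential with rate Σλ = 0.000209 + 0.000196 + 0.000225 + 0.000238 = 0.000868.
P(min > 2270) = e^(−0.000868·2270) = e^(−1.9704) ≈ 0.1394.

0.1394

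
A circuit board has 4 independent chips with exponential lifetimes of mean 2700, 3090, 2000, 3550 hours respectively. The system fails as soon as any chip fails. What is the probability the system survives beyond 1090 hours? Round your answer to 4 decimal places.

The first failure time is exponential with rate Σλ_i = 1/2700 + 1/3090 + 1/2000 + 1/3550 = 0.00147569 per hour.
P(min > 1090) = e^(−0.00147569·1090) = e^(−1.6085) ≈ 0.2002.

0.2002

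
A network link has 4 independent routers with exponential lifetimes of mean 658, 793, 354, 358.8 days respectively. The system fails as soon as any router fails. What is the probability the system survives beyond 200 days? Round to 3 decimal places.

0.187

The first failure time is exponential with rate Σλ_i = 1/658 + 1/793 + 1/354 + 1/358.8 = 0.00839272 per day.
P(min > 200) = e^(−0.00839272·200) = e^(−1.6785) ≈ 0.187.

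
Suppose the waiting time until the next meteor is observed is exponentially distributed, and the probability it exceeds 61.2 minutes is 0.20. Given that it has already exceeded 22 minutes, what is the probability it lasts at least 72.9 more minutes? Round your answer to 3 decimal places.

From e^(−λ·61.2) = 0.20, λ = −ln(0.20)/61.2 = 0.026298.
Memoryless: P(X > 22+72.9 | X > 22) = P(X > 72.9) = e^(−0.026298·72.9) ≈ 0.147.

0.147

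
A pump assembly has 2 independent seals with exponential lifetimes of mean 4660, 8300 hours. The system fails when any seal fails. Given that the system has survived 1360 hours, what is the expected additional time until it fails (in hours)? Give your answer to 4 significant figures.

2984

First-failure rate Σλ = 1/4660 + 1/8300 = 0.000335074.
By memorylessness the expected residual is 1/Σλ = 2984.41 hours, regardless of the 1360 already elapsed.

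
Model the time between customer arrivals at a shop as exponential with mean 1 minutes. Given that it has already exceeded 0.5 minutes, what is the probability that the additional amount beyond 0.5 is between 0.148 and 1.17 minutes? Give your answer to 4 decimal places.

The rate is λ = 1/1 = 1 per minute.
Memoryless: the residual past 0.5 is again Exp(λ).
P(0.148 < residual < 1.17) = e^(−λ·0.148) − e^(−λ·1.17) = 0.86243 − 0.31037 ≈ 0.5521.

0.5521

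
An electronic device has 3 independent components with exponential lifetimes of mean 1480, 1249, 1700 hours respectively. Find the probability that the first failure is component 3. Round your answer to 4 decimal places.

0.2849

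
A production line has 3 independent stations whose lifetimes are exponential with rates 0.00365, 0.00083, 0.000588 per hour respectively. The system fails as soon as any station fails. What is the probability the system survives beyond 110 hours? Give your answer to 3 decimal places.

The time to first failure is exponential with rate Σλ = 0.00365 + 0.00083 + 0.000588 = 0.005068.
P(min > 110) = e^(−0.005068·110) = e^(−0.55748) ≈ 0.573.

0.573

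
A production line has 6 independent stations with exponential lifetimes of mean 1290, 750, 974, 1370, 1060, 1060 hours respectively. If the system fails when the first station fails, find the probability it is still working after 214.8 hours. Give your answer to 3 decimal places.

0.291

The first failure time is exponential with rate Σλ_i = 1/1290 + 1/750 + 1/974 + 1/1370 + 1/1060 + 1/1060 = 0.00575194 per hour.
P(min > 214.8) = e^(−0.00575194·214.8) = e^(−1.2355) ≈ 0.291.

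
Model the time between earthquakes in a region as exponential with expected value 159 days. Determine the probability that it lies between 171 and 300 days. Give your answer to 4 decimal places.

The rate is λ = 1/159 = 0.00628931 per day.
P(171 < X < 300) = e^(−λ·171) − e^(−λ·300) = 0.34114 − 0.15156 ≈ 0.1896.

0.1896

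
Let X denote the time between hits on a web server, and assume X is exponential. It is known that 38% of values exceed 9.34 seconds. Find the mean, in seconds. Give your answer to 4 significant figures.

e^(−λ·9.34) = 0.38 ⇒ λ = −ln(0.38)/9.34 = 0.103596.
Mean = 1/λ = 9.65291 seconds.

9.653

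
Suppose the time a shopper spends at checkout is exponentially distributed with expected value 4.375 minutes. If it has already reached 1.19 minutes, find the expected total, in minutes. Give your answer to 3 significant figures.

The rate is λ = 1/4.375 = 0.228571 per minute.
By memorylessness, E[X | X > 1.19] = 1.19 + 1/λ = 1.19 + 4.375 = 5.565 minutes.

5.57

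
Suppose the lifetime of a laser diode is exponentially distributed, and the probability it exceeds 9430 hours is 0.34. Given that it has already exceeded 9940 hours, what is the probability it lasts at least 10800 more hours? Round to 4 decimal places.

From e^(−λ·9430) = 0.34, λ = −ln(0.34)/9430 = 0.000114402.
Memoryless: P(X > 9940+10800 | X > 9940) = P(X > 10800) = e^(−0.000114402·10800) ≈ 0.2907.

0.2907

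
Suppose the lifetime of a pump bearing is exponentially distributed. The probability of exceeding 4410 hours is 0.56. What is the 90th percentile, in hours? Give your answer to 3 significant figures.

17500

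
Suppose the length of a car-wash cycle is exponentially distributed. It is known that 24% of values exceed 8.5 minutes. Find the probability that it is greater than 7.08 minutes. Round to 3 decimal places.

e^(−λ·8.5) = 0.24 ⇒ λ = −ln(0.24)/8.5 = 0.167896.
P(X > 7.08) = e^(−0.167896·7.08) = e^(−1.1887) ≈ 0.305.

0.305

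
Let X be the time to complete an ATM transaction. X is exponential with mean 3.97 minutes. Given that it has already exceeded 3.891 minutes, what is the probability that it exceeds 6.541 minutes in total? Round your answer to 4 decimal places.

0.5130

The rate is λ = 1/3.97 = 0.251889 per minute.
By the memoryless property, P(X > 3.891+2.65 | X > 3.891) = P(X > 2.65).
P(X > 2.65) = e^(−0.66751) ≈ 0.5130.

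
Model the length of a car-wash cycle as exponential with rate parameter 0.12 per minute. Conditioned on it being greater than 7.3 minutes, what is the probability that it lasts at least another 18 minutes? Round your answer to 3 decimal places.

By the memoryless property, P(X > 7.3+18 | X > 7.3) = P(X > 18).
P(X > 18) = e^(−2.16) ≈ 0.115.

0.115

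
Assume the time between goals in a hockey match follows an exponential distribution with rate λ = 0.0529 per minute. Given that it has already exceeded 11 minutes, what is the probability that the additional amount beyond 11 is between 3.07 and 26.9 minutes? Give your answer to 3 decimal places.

Memoryless: the residual past 11 is again Exp(λ).
P(3.07 < residual < 26.9) = e^(−λ·3.07) − e^(−λ·26.9) = 0.85010 − 0.24099 ≈ 0.609.

0.609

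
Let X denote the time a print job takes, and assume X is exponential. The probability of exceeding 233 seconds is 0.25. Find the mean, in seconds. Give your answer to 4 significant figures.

168.1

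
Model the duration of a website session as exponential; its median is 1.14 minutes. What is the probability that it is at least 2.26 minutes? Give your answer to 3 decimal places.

0.253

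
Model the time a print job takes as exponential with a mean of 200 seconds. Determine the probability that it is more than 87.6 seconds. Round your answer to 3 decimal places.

0.645

The rate is λ = 1/200 = 0.005 per second.
P(X > 87.6) = e^(−λ·87.6) = e^(−0.438) ≈ 0.645.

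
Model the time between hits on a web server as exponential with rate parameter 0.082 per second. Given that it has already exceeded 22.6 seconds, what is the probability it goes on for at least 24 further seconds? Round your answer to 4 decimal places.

By the memoryless property, P(X > 22.6+24 | X > 22.6) = P(X > 24).
P(X > 24) = e^(−1.968) ≈ 0.1397.

0.1397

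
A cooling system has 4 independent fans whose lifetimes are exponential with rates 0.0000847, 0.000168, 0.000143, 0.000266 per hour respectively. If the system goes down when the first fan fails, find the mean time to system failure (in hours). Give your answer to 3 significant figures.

1510

The time to first failure is exponential with rate Σλ = 0.0000847 + 0.000168 + 0.000143 + 0.000266 = 0.0006617.
E[min] = 1/Σλ = 1/0.0006617 = 1511.26 hours.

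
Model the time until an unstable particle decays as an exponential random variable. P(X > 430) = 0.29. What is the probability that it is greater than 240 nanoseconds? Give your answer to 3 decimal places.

0.501

e^(−λ·430) = 0.29 ⇒ λ = −ln(0.29)/430 = 0.00287878.
P(X > 240) = e^(−0.00287878·240) = e^(−0.69091) ≈ 0.501.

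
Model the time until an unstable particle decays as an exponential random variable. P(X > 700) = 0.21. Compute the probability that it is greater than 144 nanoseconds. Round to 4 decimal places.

e^(−λ·700) = 0.21 ⇒ λ = −ln(0.21)/700 = 0.0022295.
P(X > 144) = e^(−0.0022295·144) = e^(−0.32105) ≈ 0.7254.

0.7254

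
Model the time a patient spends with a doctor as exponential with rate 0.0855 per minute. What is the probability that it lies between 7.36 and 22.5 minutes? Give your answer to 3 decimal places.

0.387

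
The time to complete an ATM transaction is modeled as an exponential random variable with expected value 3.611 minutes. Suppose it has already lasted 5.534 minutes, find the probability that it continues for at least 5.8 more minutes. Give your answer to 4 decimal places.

0.2006

The rate is λ = 1/3.611 = 0.276932 per minute.
By the memoryless property, P(X > 5.534+5.8 | X > 5.534) = P(X > 5.8).
P(X > 5.8) = e^(−1.6062) ≈ 0.2006.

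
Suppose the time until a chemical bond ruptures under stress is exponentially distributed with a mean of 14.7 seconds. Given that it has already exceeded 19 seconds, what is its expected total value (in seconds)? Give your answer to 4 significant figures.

The rate is λ = 1/14.7 = 0.0680272 per second.
By memorylessness, E[X | X > 19] = 19 + 1/λ = 19 + 14.7 = 33.7 seconds.

33.70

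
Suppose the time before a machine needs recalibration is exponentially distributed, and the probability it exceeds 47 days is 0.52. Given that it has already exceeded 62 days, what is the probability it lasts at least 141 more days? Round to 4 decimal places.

0.1406

From e^(−λ·47) = 0.52, λ = −ln(0.52)/47 = 0.0139133.
Memoryless: P(X > 62+141 | X > 62) = P(X > 141) = e^(−0.0139133·141) ≈ 0.1406.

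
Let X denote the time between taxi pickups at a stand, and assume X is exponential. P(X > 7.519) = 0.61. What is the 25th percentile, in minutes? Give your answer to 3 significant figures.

e^(−λ·7.519) = 0.61 ⇒ λ = −ln(0.61)/7.519 = 0.0657396.
25th percentile: 1 − e^(−λt) = 0.25, t = −ln(0.75)/λ = 4.37608 minutes.

4.38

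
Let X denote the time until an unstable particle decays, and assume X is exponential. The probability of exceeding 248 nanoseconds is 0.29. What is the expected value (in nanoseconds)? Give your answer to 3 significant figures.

e^(−λ·248) = 0.29 ⇒ λ = −ln(0.29)/248 = 0.00499143.
Mean = 1/λ = 200.343 nanoseconds.

200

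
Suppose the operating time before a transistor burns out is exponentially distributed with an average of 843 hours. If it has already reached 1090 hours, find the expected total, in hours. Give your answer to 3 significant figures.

The rate is λ = 1/843 = 0.00118624 per hour.
By memorylessness, E[X | X > 1090] = 1090 + 1/λ = 1090 + 843 = 1933 hours.

1930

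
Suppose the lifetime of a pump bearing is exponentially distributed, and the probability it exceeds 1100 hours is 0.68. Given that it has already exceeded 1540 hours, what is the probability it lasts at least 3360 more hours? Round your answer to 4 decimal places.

0.3079

From e^(−λ·1100) = 0.68, λ = −ln(0.68)/1100 = 0.000350602.
Memoryless: P(X > 1540+3360 | X > 1540) = P(X > 3360) = e^(−0.000350602·3360) ≈ 0.3079.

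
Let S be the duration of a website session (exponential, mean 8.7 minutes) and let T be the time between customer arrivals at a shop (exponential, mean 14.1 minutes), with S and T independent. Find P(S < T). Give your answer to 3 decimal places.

0.618

λ_1 = 1/8.7 = 0.114943, λ_2 = 1/14.1 = 0.070922.
For independent exponentials, P(S < T) = λ_1/(λ_1+λ_2) = 0.114943/0.185865 ≈ 0.618.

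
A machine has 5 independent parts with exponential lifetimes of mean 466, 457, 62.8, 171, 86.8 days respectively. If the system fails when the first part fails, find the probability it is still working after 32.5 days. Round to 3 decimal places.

The first failure time is exponential with rate Σλ_i = 1/466 + 1/457 + 1/62.8 + 1/171 + 1/86.8 = 0.0376264 per day.
P(min > 32.5) = e^(−0.0376264·32.5) = e^(−1.2229) ≈ 0.294.

0.294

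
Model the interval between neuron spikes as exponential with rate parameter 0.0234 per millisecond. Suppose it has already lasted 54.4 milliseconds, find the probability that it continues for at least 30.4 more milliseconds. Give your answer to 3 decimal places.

0.491

The exponential is memoryless, so the remaining time is again Exp(λ): the condition X > 54.4 is irrelevant.
P(X > 30.4) = e^(−0.71136) ≈ 0.491.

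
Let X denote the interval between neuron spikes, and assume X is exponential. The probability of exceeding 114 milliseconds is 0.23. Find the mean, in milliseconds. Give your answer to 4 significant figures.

e^(−λ·114) = 0.23 ⇒ λ = −ln(0.23)/114 = 0.0128919.
Mean = 1/λ = 77.5681 milliseconds.

77.57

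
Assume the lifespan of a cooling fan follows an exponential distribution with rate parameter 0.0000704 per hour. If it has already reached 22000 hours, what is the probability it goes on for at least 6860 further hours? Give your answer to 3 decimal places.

By the memoryless property, P(X > 22000+6860 | X > 22000) = P(X > 6860).
P(X > 6860) = e^(−0.48294) ≈ 0.617.

0.617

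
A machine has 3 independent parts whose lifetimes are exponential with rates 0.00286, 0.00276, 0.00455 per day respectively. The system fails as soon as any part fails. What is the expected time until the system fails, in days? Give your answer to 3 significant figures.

The time to first failure is exponential with rate Σλ = 0.00286 + 0.00276 + 0.00455 = 0.01017.
E[min] = 1/Σλ = 1/0.01017 = 98.3284 days.

98.3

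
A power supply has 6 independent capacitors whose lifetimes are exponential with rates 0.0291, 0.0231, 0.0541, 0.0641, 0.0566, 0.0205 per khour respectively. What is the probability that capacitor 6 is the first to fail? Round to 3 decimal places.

0.083

The time to first failure is exponential with rate Σλ = 0.0291 + 0.0231 + 0.0541 + 0.0641 + 0.0566 + 0.0205 = 0.2475.
P(capacitor 6 first) = λ_6/Σλ = 0.0205/0.2475 ≈ 0.083.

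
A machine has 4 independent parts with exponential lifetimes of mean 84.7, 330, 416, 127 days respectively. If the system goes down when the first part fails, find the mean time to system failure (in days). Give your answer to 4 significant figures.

The first failure time is exponential with rate Σλ_i = 1/84.7 + 1/330 + 1/416 + 1/127 = 0.0251145 per day.
E[min] = 1/Σλ = 1/0.0251145 = 39.8176 days.

39.82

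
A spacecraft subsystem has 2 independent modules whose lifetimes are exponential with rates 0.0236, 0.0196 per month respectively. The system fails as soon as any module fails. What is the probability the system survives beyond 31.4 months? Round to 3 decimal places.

The time to first failure is exponential with rate Σλ = 0.0236 + 0.0196 = 0.0432.
P(min > 31.4) = e^(−0.0432·31.4) = e^(−1.3565) ≈ 0.258.

0.258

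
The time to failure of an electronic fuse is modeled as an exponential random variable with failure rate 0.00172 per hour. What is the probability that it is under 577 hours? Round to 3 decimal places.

0.629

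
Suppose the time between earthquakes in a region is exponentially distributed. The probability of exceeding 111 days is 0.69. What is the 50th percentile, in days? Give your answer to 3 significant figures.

207

e^(−λ·111) = 0.69 ⇒ λ = −ln(0.69)/111 = 0.00334292.
50th percentile: 1 − e^(−λt) = 0.5, t = −ln(0.5)/λ = 207.348 days.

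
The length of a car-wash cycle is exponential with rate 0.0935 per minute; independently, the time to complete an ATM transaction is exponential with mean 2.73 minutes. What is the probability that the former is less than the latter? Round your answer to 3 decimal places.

0.203

λ_1 = 0.0935, λ_2 = 1/2.73 = 0.3663.
For independent exponentials, P(the former < the latter) = λ_1/(λ_1+λ_2) = 0.0935/0.4598 ≈ 0.203.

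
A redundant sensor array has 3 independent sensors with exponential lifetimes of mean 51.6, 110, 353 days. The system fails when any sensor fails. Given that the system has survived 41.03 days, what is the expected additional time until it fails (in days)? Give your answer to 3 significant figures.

31.9

First-failure rate Σλ = 1/51.6 + 1/110 + 1/353 = 0.0313036.
By memorylessness the expected residual is 1/Σλ = 31.9452 days, regardless of the 41.03 already elapsed.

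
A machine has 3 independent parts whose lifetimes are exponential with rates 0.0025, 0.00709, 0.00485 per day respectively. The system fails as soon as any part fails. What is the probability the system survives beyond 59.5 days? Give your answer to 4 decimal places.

The time to first failure is exponential with rate Σλ = 0.0025 + 0.00709 + 0.00485 = 0.01444.
P(min > 59.5) = e^(−0.01444·59.5) = e^(−0.85918) ≈ 0.4235.

0.4235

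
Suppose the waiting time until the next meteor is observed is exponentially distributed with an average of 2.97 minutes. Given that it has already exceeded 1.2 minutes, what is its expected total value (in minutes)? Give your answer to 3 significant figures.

4.17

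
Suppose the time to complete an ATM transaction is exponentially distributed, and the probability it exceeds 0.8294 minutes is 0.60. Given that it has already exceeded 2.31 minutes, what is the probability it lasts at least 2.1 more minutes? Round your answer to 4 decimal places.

From e^(−λ·0.8294) = 0.60, λ = −ln(0.60)/0.8294 = 0.615898.
Memoryless: P(X > 2.31+2.1 | X > 2.31) = P(X > 2.1) = e^(−0.615898·2.1) ≈ 0.2743.

0.2743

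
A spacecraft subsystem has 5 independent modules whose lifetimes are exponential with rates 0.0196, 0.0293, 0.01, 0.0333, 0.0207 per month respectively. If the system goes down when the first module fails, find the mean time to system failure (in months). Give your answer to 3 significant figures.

8.86

The time to first failure is exponential with rate Σλ = 0.0196 + 0.0293 + 0.01 + 0.0333 + 0.0207 = 0.1129.
E[min] = 1/Σλ = 1/0.1129 = 8.8574 months.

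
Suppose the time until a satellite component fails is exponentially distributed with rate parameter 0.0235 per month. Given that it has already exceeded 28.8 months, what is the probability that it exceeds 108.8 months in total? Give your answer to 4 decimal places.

0.1526

By the memoryless property, P(X > 28.8+80 | X > 28.8) = P(X > 80).
P(X > 80) = e^(−1.88) ≈ 0.1526.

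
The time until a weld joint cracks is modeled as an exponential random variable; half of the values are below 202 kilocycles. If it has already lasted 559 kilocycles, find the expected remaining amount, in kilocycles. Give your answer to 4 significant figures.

291.4

For an exponential, median = ln(2)/λ, so λ = ln 2 / 202 = 0.00343142 per kilocycle.
By memorylessness, the remaining amount past any threshold is again Exp(λ) with mean 1/λ = 291.424 kilocycles.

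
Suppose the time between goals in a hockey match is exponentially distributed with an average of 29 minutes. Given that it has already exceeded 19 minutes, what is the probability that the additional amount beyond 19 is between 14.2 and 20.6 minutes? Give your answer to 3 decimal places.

0.121

The rate is λ = 1/29 = 0.0344828 per minute.
Memoryless: the residual past 19 is again Exp(λ).
P(14.2 < residual < 20.6) = e^(−λ·14.2) − e^(−λ·20.6) = 0.61284 − 0.49147 ≈ 0.121.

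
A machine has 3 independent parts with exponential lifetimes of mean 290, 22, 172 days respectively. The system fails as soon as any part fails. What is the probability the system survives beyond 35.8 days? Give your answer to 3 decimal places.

0.141

The first failure time is exponential with rate Σλ_i = 1/290 + 1/22 + 1/172 = 0.0547168 per day.
P(min > 35.8) = e^(−0.0547168·35.8) = e^(−1.9589) ≈ 0.141.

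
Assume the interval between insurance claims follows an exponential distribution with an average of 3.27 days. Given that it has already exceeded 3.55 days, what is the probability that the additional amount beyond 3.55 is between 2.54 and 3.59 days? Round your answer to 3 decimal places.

0.126

The rate is λ = 1/3.27 = 0.30581 per day.
Memoryless: the residual past 3.55 is again Exp(λ).
P(2.54 < residual < 3.59) = e^(−λ·2.54) − e^(−λ·3.59) = 0.45989 − 0.33358 ≈ 0.126.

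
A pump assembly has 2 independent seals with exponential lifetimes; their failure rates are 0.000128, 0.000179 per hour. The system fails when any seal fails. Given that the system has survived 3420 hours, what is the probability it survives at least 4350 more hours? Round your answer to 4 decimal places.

0.2630

Time to first failure ~ Exp(Σλ) with Σλ = 0.000307.
By memorylessness, P(T > 3420+4350 | T > 3420) = P(T > 4350) = e^(−0.000307·4350) ≈ 0.2630.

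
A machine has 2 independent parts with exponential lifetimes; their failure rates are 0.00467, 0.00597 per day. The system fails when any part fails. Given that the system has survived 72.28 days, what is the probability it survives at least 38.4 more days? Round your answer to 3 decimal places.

0.665

Time to first failure ~ Exp(Σλ) with Σλ = 0.01064.
By memorylessness, P(T > 72.28+38.4 | T > 72.28) = P(T > 38.4) = e^(−0.01064·38.4) ≈ 0.665.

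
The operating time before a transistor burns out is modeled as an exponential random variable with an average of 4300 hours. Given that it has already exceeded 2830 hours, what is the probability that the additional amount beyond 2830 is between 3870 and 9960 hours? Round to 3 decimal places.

0.308

The rate is λ = 1/4300 = 0.000232558 per hour.
Memoryless: the residual past 2830 is again Exp(λ).
P(3870 < residual < 9960) = e^(−λ·3870) − e^(−λ·9960) = 0.40657 − 0.09864 ≈ 0.308.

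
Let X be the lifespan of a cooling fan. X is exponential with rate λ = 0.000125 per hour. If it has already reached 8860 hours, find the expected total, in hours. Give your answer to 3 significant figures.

By memorylessness, E[X | X > 8860] = 8860 + 1/λ = 8860 + 8000 = 16860 hours.

16900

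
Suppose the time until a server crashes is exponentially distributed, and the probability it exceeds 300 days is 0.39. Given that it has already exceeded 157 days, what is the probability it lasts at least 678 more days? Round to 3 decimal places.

0.119

From e^(−λ·300) = 0.39, λ = −ln(0.39)/300 = 0.0031387.
Memoryless: P(X > 157+678 | X > 157) = P(X > 678) = e^(−0.0031387·678) ≈ 0.119.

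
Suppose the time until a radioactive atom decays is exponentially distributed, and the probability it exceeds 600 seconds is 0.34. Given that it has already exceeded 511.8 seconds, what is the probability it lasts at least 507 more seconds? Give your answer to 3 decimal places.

0.402

From e^(−λ·600) = 0.34, λ = −ln(0.34)/600 = 0.00179802.
Memoryless: P(X > 511.8+507 | X > 511.8) = P(X > 507) = e^(−0.00179802·507) ≈ 0.402.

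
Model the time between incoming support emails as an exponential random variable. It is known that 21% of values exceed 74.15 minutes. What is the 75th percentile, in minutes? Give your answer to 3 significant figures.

e^(−λ·74.15) = 0.21 ⇒ λ = −ln(0.21)/74.15 = 0.0210472.
75th percentile: 1 − e^(−λt) = 0.75, t = −ln(0.25)/λ = 65.8661 minutes.

65.9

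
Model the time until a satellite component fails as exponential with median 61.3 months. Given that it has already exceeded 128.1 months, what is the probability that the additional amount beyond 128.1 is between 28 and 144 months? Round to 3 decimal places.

0.532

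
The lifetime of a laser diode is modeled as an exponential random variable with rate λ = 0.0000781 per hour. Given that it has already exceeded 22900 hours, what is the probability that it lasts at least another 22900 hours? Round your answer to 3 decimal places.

0.167

The exponential is memoryless, so the remaining time is again Exp(λ): the condition X > 22900 is irrelevant.
P(X > 22900) = e^(−1.7885) ≈ 0.167.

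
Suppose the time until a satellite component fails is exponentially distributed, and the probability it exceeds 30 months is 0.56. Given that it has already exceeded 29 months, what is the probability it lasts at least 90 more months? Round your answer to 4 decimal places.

0.1756

From e^(−λ·30) = 0.56, λ = −ln(0.56)/30 = 0.0193273.
Memoryless: P(X > 29+90 | X > 29) = P(X > 90) = e^(−0.0193273·90) ≈ 0.1756.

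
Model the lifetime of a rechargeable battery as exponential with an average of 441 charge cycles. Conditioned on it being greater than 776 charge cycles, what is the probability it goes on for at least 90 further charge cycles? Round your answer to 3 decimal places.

The rate is λ = 1/441 = 0.00226757 per charge cycle.
The exponential is memoryless, so the remaining time is again Exp(λ): the condition X > 776 is irrelevant.
P(X > 90) = e^(−0.20408) ≈ 0.815.

0.815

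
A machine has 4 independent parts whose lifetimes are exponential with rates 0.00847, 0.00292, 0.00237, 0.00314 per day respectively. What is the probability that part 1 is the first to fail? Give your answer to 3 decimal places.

0.501

The time to first failure is exponential with rate Σλ = 0.00847 + 0.00292 + 0.00237 + 0.00314 = 0.0169.
P(part 1 first) = λ_1/Σλ = 0.00847/0.0169 ≈ 0.501.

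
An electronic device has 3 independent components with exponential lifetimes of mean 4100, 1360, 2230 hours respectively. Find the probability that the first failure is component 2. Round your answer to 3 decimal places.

0.515

Rates: λ_i = 1/mean_i → 0.000243902, 0.000735294, 0.00044843; Σλ = 0.00142763.
P(component 2 first) = λ_2/Σλ = 0.000735294/0.00142763 ≈ 0.515.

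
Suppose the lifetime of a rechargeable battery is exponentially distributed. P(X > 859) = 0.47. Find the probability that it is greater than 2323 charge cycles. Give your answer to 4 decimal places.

e^(−λ·859) = 0.47 ⇒ λ = −ln(0.47)/859 = 0.000878955.
P(X > 2323) = e^(−0.000878955·2323) = e^(−2.0418) ≈ 0.1298.

0.1298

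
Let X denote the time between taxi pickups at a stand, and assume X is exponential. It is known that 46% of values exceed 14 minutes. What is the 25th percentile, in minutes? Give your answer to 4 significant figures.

e^(−λ·14) = 0.46 ⇒ λ = −ln(0.46)/14 = 0.0554663.
25th percentile: 1 − e^(−λt) = 0.25, t = −ln(0.75)/λ = 5.18661 minutes.

5.187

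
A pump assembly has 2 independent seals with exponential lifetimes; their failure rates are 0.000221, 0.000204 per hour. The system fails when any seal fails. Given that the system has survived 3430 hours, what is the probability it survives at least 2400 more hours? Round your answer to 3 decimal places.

Time to first failure ~ Exp(Σλ) with Σλ = 0.000425.
By memorylessness, P(T > 3430+2400 | T > 3430) = P(T > 2400) = e^(−0.000425·2400) ≈ 0.361.

0.361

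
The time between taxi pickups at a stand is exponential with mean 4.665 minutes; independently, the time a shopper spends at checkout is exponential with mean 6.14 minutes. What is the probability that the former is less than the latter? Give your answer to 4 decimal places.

0.5683

λ_1 = 1/4.665 = 0.214362, λ_2 = 1/6.14 = 0.162866.
For independent exponentials, P(the former < the latter) = λ_1/(λ_1+λ_2) = 0.214362/0.377229 ≈ 0.5683.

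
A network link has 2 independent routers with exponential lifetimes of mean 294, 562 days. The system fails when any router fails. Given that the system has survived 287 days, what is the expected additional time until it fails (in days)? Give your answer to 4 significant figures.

193.0

First-failure rate Σλ = 1/294 + 1/562 = 0.00518072.
By memorylessness the expected residual is 1/Σλ = 193.023 days, regardless of the 287 already elapsed.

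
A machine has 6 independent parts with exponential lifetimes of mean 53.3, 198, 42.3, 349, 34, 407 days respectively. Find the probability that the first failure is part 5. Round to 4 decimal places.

0.3579

Rates: λ_i = 1/mean_i → 0.0187617, 0.00505051, 0.0236407, 0.00286533, 0.0294118, 0.002457; Σλ = 0.082187.
P(part 5 first) = λ_5/Σλ = 0.0294118/0.082187 ≈ 0.3579.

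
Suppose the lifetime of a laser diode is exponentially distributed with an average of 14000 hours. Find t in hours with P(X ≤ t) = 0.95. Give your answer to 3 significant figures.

The rate is λ = 1/14000 = 0.0000714286 per hour.
Set 1 − e^(−λt) = 0.95, so t = −ln(0.05)/λ = 2.9957/0.0000714286 ≈ 41940.3 hours.

41900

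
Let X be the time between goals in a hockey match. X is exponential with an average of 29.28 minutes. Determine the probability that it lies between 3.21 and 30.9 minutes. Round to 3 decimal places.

The rate is λ = 1/29.28 = 0.034153 per minute.
P(3.21 < X < 30.9) = e^(−λ·3.21) − e^(−λ·30.9) = 0.89616 − 0.34808 ≈ 0.548.

0.548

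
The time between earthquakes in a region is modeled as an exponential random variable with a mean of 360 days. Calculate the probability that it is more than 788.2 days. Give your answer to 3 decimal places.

The rate is λ = 1/360 = 0.00277778 per day.
P(X > 788.2) = e^(−λ·788.2) = e^(−2.1894) ≈ 0.112.

0.112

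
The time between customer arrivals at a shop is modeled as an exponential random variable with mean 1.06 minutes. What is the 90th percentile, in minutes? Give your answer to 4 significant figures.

The rate is λ = 1/1.06 = 0.943396 per minute.
Set 1 − e^(−λt) = 0.9, so t = −ln(0.1)/λ = 2.3026/0.943396 ≈ 2.44074 minutes.

2.441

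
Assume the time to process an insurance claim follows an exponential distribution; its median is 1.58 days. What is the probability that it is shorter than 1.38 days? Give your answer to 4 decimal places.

0.4541

For an exponential, median = ln(2)/λ, so λ = ln 2 / 1.58 = 0.438701 per day.
P(X ≤ 1.38) = 1 − e^(−λ·1.38) = 1 − e^(−0.60541) ≈ 0.4541.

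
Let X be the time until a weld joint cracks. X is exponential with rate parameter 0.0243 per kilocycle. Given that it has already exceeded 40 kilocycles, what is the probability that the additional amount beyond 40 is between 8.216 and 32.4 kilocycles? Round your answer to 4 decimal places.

0.3640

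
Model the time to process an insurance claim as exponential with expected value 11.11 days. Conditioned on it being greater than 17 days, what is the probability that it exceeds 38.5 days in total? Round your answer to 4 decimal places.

The rate is λ = 1/11.11 = 0.090009 per day.
P(X > s+t | X > s) = e^(−λ(s+t))/e^(−λs) = e^(−λt), independent of s = 17.
P(X > 21.5) = e^(−1.9352) ≈ 0.1444.

0.1444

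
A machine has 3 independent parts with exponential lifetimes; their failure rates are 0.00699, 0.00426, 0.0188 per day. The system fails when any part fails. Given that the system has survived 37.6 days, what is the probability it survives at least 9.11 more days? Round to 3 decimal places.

Time to first failure ~ Exp(Σλ) with Σλ = 0.03005.
By memorylessness, P(T > 37.6+9.11 | T > 37.6) = P(T > 9.11) = e^(−0.03005·9.11) ≈ 0.761.

0.761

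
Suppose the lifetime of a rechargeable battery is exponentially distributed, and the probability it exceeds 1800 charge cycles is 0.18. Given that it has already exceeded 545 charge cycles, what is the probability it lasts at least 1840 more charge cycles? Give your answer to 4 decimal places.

0.1733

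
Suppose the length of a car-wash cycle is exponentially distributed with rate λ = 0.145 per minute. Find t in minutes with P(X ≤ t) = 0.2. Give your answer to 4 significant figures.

Set 1 − e^(−λt) = 0.2, so t = −ln(0.8)/λ = 0.22314/0.145 ≈ 1.53892 minutes.

1.539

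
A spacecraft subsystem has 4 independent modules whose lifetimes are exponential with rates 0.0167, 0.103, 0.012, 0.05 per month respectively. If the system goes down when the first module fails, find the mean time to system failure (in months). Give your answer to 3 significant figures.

The time to first failure is exponential with rate Σλ = 0.0167 + 0.103 + 0.012 + 0.05 = 0.1817.
E[min] = 1/Σλ = 1/0.1817 = 5.50358 months.

5.50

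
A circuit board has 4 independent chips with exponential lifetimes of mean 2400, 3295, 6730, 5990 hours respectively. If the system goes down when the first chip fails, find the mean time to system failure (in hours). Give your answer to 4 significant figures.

The first failure time is exponential with rate Σλ_i = 1/2400 + 1/3295 + 1/6730 + 1/5990 = 0.00103569 per hour.
E[min] = 1/Σλ = 1/0.00103569 = 965.54 hours.

965.5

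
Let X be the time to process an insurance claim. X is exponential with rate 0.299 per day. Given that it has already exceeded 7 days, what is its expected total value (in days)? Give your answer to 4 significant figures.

10.34

By memorylessness, E[X | X > 7] = 7 + 1/λ = 7 + 3.34448 = 10.3445 days.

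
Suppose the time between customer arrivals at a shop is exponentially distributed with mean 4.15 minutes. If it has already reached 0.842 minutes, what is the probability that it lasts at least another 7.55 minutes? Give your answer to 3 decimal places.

0.162

The rate is λ = 1/4.15 = 0.240964 per minute.
By the memoryless property, P(X > 0.842+7.55 | X > 0.842) = P(X > 7.55).
P(X > 7.55) = e^(−1.8193) ≈ 0.162.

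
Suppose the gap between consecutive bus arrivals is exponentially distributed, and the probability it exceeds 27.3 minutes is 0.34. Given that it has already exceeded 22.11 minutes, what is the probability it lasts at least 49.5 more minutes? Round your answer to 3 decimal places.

From e^(−λ·27.3) = 0.34, λ = −ln(0.34)/27.3 = 0.0395168.
Memoryless: P(X > 22.11+49.5 | X > 22.11) = P(X > 49.5) = e^(−0.0395168·49.5) ≈ 0.141.

0.141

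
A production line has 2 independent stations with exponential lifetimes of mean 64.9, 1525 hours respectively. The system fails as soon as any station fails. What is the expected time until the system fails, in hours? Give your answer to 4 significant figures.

The first failure time is exponential with rate Σλ_i = 1/64.9 + 1/1525 = 0.0160641 per hour.
E[min] = 1/Σλ = 1/0.0160641 = 62.2508 hours.

62.25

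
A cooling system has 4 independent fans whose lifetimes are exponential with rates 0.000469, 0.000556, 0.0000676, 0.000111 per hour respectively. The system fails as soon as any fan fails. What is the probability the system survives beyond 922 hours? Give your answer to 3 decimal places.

0.330

The time to first failure is exponential with rate Σλ = 0.000469 + 0.000556 + 0.0000676 + 0.000111 = 0.0012036.
P(min > 922) = e^(−0.0012036·922) = e^(−1.1097) ≈ 0.330.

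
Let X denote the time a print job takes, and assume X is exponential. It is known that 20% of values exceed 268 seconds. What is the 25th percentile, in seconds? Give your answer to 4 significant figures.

e^(−λ·268) = 0.20 ⇒ λ = −ln(0.20)/268 = 0.00600537.
25th percentile: 1 − e^(−λt) = 0.25, t = −ln(0.75)/λ = 47.9042 seconds.

47.90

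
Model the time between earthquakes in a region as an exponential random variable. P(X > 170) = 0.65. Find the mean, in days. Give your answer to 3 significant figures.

e^(−λ·170) = 0.65 ⇒ λ = −ln(0.65)/170 = 0.00253402.
Mean = 1/λ = 394.63 days.

395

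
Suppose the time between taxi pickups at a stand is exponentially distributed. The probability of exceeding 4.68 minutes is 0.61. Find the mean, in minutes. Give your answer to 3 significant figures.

e^(−λ·4.68) = 0.61 ⇒ λ = −ln(0.61)/4.68 = 0.105619.
Mean = 1/λ = 9.468 minutes.

9.47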